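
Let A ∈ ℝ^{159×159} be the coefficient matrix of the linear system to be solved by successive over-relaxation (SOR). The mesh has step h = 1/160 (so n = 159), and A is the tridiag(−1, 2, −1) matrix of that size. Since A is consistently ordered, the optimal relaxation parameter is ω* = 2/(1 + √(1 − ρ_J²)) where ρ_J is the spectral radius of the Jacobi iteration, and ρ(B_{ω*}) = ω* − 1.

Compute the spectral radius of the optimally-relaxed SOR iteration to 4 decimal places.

½·tridiag(1,0,1) at n=159: λ_k = cos(kπ/160); max |λ| at k=1 ⇒ ρ_J = cos(π/160) ≈ 0.9998.
√(1 − cos²(π/160)) = sin(π/160) ≈ 0.01963.
Then 2/(1+√(1−ρ_J²)) = 2/(1+0.01963); ω* = 2/1.01963 = 1.9615.
ρ(B_{ω*}) = ω*−1 = 0.9615

ρ_SOR = 0.9615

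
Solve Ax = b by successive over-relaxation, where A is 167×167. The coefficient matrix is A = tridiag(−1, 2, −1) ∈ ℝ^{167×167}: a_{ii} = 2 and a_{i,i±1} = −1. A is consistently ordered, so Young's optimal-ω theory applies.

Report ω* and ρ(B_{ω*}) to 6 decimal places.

½·tridiag(1,0,1) at n=167: λ_k = cos(kπ/168); max |λ| at k=1 ⇒ ρ_J = cos(π/168) ≈ 0.999825.
√(1 − cos²(π/168)) = sin(π/168) ≈ 0.0186989.
[ω*] 2 ÷ (1 + 0.0186989) = 2 ÷ 1.0186989 = 1.963289.
and ρ(B_{ω*}) = 1.963289 − 1 = 0.963289.

ω* = 1.963289, ρ_SOR = 0.963289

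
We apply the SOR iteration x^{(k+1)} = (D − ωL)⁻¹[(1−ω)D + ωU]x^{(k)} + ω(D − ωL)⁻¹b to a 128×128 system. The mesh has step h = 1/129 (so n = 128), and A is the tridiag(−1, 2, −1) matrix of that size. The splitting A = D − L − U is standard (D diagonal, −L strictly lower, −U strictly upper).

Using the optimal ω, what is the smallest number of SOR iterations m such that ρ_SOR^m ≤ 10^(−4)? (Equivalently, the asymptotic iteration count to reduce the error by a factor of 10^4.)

m = 190

[ρ_J] n=128: ρ(B_J) = cos(π/(n+1)) = cos(π/129) = 0.9997035.
1 − cos²(π/129) = sin²(π/129) ⇒ √(1−ρ_J²) = sin(π/129) = 0.0243510.
Young: ω* = 2/(1+√(1−ρ_J²)) = 2/(1+0.0243510) = 2/1.0243510 = 1.9524558.
ρ(B_{ω*}) = ω*−1 = 0.9524558
4·ln10 = 9.21034; −ln(0.9524558) = 0.0487116; m = ⌈9.21034/0.0487116⌉ = ⌈189.079⌉ = 190.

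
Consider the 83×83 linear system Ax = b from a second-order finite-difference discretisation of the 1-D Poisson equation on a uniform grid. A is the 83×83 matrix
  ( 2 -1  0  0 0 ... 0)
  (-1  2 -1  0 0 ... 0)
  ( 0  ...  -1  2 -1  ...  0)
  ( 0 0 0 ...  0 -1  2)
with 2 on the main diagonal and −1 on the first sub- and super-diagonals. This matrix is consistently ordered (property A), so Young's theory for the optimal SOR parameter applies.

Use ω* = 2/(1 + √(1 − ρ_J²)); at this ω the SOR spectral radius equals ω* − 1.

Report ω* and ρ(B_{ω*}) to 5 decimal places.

spectrum of D⁻¹(L+U) = {cos(kπ/84) : 1≤k≤83}; ρ_J = cos(π/84) = 0.99930.
√(1−ρ_J²) simplifies to sin(π/84) = 0.037391.
[ω*] 2 ÷ (1 + 0.037391) = 2 ÷ 1.037391 = 1.92791.
Hence ρ(B_{ω*}) = 1.92791 − 1 = 0.92791.

ω* = 1.92791, ρ_SOR = 0.92791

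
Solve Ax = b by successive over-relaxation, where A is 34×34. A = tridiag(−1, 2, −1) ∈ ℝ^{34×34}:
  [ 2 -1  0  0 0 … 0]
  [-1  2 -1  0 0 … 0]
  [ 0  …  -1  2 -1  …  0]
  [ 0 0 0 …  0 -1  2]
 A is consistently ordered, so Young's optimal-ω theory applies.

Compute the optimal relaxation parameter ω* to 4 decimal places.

n=34: λ(B_J) = 1 − λ(A)/2 = cos(kπ/35); k=1 gives ρ_J = 0.9960.
√(1 − cos²(π/35)) = sin(π/35) ≈ 0.08964.
ω* = 2 / (1 + 0.08964) = 2 / 1.08964 ≈ 1.8355.
[ρ_SOR] ω* − 1 = 0.8355.

ω* = 1.8355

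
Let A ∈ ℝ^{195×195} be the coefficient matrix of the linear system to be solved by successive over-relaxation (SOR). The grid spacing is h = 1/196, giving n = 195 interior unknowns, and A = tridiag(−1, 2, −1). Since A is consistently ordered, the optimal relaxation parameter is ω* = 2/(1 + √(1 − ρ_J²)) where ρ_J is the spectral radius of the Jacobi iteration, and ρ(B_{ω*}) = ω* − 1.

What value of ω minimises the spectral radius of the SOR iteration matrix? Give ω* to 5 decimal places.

ω* = 1.96845

½·tridiag(1,0,1) at n=195: λ_k = cos(kπ/196); max |λ| at k=1 ⇒ ρ_J = cos(π/196) ≈ 0.99987.
root = sin(π/196) = 0.016028  (since 1−cos² = sin²).
[ω*] 2 ÷ (1 + 0.016028) = 2 ÷ 1.016028 = 1.96845.
ρ_SOR = ω* − 1 = 1.96845 − 1 = 0.96845.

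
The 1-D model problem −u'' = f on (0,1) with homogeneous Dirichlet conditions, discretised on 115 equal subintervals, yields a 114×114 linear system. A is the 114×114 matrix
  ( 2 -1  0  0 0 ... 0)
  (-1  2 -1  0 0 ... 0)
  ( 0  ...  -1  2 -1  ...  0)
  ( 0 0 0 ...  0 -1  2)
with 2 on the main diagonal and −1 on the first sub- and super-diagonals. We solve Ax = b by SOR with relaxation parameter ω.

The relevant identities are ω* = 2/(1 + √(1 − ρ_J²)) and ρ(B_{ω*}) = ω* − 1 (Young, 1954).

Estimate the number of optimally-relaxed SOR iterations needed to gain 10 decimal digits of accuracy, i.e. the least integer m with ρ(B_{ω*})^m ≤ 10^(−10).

m = 422

With n=114, ρ(Jacobi) = cos(π/115) = 0.9996269.
√(1−ρ_J²) simplifies to sin(π/115) = 0.0273148.
ω* = 2 / (1 + 0.0273148) = 2 / 1.0273148 ≈ 1.9468229.
Hence ρ(B_{ω*}) = 1.9468229 − 1 = 0.9468229.
ρ_SOR^m ≤ 10^(−10) ⇔ m ≥ 10·ln10/(−ln 0.9468229) = 23.0259/0.0546432 = 421.386; m = ⌈421.386⌉ = 422.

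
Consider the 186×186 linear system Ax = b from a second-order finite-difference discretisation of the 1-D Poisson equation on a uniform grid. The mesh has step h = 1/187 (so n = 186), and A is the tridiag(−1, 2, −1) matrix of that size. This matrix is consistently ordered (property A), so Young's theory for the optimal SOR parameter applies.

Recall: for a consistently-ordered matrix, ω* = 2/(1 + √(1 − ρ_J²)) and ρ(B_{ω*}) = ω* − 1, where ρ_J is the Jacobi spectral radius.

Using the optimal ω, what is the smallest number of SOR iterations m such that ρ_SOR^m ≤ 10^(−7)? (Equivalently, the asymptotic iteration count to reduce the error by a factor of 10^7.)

m = 480

With n=186, ρ(Jacobi) = cos(π/187) = 0.9998589.
√(1−ρ_J²) simplifies to sin(π/187) = 0.0167992.
ω* = 2 / (1 + 0.0167992) = 2 / 1.0167992 ≈ 1.9669567.
Hence ρ(B_{ω*}) = 1.9669567 − 1 = 0.9669567.
m ≥ 7·ln10 / (−ln 0.9669567) = 479.683; smallest integer m = 480.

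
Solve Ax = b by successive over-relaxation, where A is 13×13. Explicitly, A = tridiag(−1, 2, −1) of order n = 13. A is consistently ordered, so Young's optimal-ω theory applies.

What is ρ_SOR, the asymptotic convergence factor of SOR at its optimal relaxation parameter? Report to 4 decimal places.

ρ_SOR = 0.6360

½·tridiag(1,0,1) at n=13: λ_k = cos(kπ/14); max |λ| at k=1 ⇒ ρ_J = cos(π/14) ≈ 0.9749.
√(1 − cos²(π/14)) = sin(π/14) ≈ 0.22252.
ω* = 2/(1+0.22252) = 1.6360
ρ_SOR = ω* − 1 ≈ 0.6360.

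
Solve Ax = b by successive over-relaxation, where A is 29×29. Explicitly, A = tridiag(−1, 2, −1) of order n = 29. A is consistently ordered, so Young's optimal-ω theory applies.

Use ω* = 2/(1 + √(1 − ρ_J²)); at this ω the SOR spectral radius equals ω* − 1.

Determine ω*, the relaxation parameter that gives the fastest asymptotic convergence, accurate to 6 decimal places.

ω* = 1.810727

[ρ_J] n=29: ρ(B_J) = cos(π/(n+1)) = cos(π/30) = 0.994522.
1 − cos²(π/30) = sin²(π/30) ⇒ √(1−ρ_J²) = sin(π/30) = 0.1045285.
ω* = 2/(1 + 0.1045285) = 2/1.1045285 = 1.810727.
ρ(B_{ω*}) = ω*−1 = 0.810727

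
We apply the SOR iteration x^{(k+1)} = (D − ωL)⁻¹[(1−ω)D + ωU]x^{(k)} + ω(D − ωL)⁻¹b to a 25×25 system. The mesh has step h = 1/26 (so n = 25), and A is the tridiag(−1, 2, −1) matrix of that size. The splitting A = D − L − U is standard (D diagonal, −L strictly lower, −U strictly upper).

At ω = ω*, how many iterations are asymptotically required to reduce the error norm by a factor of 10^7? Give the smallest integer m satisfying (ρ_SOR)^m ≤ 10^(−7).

B_J for the 25×25 system has eigenvalues cos(kπ/26); ρ_J = cos(π/26) = 0.9927089.
√(1 − cos²(π/26)) = sin(π/26) ≈ 0.1205367.
Young: ω* = 2/(1+√(1−ρ_J²)) = 2/(1+0.1205367) = 2/1.1205367 = 1.7848590.
ρ_SOR = ω* − 1 ≈ 0.7848590.
m ≥ 7·ln10 / (−ln 0.7848590) = 66.535; smallest integer m = 67.

m = 67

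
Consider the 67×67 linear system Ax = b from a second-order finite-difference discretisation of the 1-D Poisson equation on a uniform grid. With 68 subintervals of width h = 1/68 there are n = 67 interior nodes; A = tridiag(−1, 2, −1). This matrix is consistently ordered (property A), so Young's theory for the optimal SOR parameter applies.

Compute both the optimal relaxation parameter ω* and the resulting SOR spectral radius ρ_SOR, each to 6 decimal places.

ω* = 1.911711, ρ_SOR = 0.911711

½·tridiag(1,0,1) at n=67: λ_k = cos(kπ/68); max |λ| at k=1 ⇒ ρ_J = cos(π/68) ≈ 0.998933.
root = sin(π/68) = 0.0461835  (since 1−cos² = sin²).
Then 2/(1+√(1−ρ_J²)) = 2/(1+0.0461835); ω* = 2/1.0461835 = 1.911711.
At ω = 1.911711 every |λ(B_ω)| = ω−1, so ρ_SOR = 0.911711.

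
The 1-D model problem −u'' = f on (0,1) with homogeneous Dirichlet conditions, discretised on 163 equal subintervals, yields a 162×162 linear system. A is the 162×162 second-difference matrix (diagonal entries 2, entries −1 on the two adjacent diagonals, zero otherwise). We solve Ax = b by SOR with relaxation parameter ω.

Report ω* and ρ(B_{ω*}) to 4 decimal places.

[ρ_J] n=162: ρ(B_J) = cos(π/(n+1)) = cos(π/163) = 0.9998.
√(1−ρ_J²) = |sin(π/163)| = 0.01927
ω* = 2/(1+0.01927) = 1.9622
and ρ(B_{ω*}) = 1.9622 − 1 = 0.9622.

ω* = 1.9622, ρ_SOR = 0.9622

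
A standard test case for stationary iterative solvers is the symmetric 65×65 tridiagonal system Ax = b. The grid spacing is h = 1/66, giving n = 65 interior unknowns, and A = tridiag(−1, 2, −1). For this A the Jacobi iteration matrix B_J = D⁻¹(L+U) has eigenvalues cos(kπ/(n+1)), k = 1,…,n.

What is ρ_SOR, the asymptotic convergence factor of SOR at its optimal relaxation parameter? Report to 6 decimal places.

B_J for the 65×65 system has eigenvalues cos(kπ/66); ρ_J = cos(π/66) = 0.998867.
root = sin(π/66) = 0.0475819  (since 1−cos² = sin²).
ω* = 2/(1+0.0475819) = 1.909159
ρ_SOR = ω* − 1 = 1.909159 − 1 = 0.909159.

ρ_SOR = 0.909159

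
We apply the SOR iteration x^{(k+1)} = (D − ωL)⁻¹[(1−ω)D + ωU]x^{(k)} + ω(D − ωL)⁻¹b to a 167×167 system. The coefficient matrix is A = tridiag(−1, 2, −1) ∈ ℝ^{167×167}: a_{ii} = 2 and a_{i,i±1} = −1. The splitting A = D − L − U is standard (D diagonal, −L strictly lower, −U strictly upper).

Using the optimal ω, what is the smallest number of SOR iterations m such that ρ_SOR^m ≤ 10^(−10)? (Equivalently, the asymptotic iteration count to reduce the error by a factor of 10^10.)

spectrum of D⁻¹(L+U) = {cos(kπ/168) : 1≤k≤167}; ρ_J = cos(π/168) = 0.9998252.
root = sin(π/168) = 0.0186989  (since 1−cos² = sin²).
So ω* = 2/1.0186989 = 1.9632887 (Young).
and ρ(B_{ω*}) = 1.9632887 − 1 = 0.9632887.
Need (0.9632887)^m ≤ 10^(−10): m ≥ 10·ln10/|ln 0.9632887| = 23.0259/0.0374021 = 615.631 ⇒ m = 616.

m = 616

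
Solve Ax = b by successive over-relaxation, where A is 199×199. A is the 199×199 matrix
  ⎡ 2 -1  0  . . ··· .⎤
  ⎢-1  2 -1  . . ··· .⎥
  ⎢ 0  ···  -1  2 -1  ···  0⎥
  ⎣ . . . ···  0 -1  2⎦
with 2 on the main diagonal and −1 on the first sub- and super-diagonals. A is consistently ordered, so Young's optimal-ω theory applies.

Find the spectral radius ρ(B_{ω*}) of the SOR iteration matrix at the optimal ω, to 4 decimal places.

ρ_SOR = 0.9691

½·tridiag(1,0,1) at n=199: λ_k = cos(kπ/200); max |λ| at k=1 ⇒ ρ_J = cos(π/200) ≈ 0.9999.
root = sin(π/200) = 0.01571  (since 1−cos² = sin²).
Young: ω* = 2/(1+√(1−ρ_J²)) = 2/(1+0.01571) = 2/1.01571 = 1.9691.
Hence ρ(B_{ω*}) = 1.9691 − 1 = 0.9691.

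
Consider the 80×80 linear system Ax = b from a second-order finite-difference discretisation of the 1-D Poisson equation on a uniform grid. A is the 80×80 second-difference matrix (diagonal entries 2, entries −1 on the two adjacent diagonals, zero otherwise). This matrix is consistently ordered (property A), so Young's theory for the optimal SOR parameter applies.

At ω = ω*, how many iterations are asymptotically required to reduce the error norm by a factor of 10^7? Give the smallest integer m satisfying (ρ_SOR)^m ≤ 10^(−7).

B_J for the 80×80 system has eigenvalues cos(kπ/81); ρ_J = cos(π/81) = 0.9992480.
root = sin(π/81) = 0.0387754  (since 1−cos² = sin²).
Young: ω* = 2/(1+√(1−ρ_J²)) = 2/(1+0.0387754) = 2/1.0387754 = 1.9253440.
Hence ρ(B_{ω*}) = 1.9253440 − 1 = 0.9253440.
(0.9253440)^m ≤ 10^{−7}  ⇒  m·ln(0.9253440) ≤ −7·ln10  ⇒  m ≥ 207.735  ⇒  m = 208

m = 208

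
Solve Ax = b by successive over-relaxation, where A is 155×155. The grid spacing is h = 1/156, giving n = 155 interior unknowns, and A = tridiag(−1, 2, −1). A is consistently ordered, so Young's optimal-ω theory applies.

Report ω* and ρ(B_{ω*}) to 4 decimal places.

½·tridiag(1,0,1) at n=155: λ_k = cos(kπ/156); max |λ| at k=1 ⇒ ρ_J = cos(π/156) ≈ 0.9998.
√(1−ρ_J²) simplifies to sin(π/156) = 0.02014.
[ω*] 2 ÷ (1 + 0.02014) = 2 ÷ 1.02014 = 1.9605.
and ρ(B_{ω*}) = 1.9605 − 1 = 0.9605.

ω* = 1.9605, ρ_SOR = 0.9605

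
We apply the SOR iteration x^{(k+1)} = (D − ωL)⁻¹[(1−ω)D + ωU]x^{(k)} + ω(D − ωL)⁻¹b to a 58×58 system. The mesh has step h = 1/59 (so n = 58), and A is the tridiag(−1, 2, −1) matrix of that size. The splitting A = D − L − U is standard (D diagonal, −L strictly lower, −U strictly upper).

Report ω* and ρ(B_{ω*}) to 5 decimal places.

With n=58, ρ(Jacobi) = cos(π/59) = 0.99858.
√(1−ρ_J²) = |sin(π/59)| = 0.053222
ω* = 2 / (1 + 0.053222) = 2 / 1.053222 ≈ 1.89893.
[ρ_SOR] ω* − 1 = 0.89893.

ω* = 1.89893, ρ_SOR = 0.89893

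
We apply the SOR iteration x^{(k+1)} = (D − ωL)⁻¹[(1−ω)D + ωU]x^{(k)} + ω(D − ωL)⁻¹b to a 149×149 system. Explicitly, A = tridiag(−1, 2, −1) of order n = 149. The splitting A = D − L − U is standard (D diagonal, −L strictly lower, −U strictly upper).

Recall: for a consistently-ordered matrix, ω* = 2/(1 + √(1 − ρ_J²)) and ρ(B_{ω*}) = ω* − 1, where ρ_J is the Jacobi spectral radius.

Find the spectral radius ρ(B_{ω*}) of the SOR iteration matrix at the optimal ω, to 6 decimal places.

[ρ_J] n=149: ρ(B_J) = cos(π/(n+1)) = cos(π/150) = 0.999781.
1 − cos²(π/150) = sin²(π/150) ⇒ √(1−ρ_J²) = sin(π/150) = 0.0209424.
ω* = 2 / (1 + 0.0209424) = 2 / 1.0209424 ≈ 1.958974.
[ρ_SOR] ω* − 1 = 0.958974.

ρ_SOR = 0.958974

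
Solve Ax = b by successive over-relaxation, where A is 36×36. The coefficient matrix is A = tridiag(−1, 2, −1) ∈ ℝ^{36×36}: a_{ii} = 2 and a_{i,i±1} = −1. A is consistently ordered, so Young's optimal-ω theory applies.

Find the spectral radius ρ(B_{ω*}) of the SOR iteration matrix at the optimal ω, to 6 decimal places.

n=36: λ(B_J) = 1 − λ(A)/2 = cos(kπ/37); k=1 gives ρ_J = 0.996397.
1 − cos²(π/37) = sin²(π/37) ⇒ √(1−ρ_J²) = sin(π/37) = 0.0848059.
ω* = 2/(1+0.0848059) = 1.843648
ρ(B_{ω*}) = ω*−1 = 0.843648

ρ_SOR = 0.843648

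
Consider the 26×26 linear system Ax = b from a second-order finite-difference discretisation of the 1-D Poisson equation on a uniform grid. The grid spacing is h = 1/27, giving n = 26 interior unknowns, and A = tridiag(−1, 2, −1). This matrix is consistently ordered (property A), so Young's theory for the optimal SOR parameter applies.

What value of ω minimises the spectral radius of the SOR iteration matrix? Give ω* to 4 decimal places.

B_J for the 26×26 system has eigenvalues cos(kπ/27); ρ_J = cos(π/27) = 0.9932.
√(1 − cos²(π/27)) = sin(π/27) ≈ 0.11609.
[ω*] 2 ÷ (1 + 0.11609) = 2 ÷ 1.11609 = 1.7920.
Hence ρ(B_{ω*}) = 1.7920 − 1 = 0.7920.

ω* = 1.7920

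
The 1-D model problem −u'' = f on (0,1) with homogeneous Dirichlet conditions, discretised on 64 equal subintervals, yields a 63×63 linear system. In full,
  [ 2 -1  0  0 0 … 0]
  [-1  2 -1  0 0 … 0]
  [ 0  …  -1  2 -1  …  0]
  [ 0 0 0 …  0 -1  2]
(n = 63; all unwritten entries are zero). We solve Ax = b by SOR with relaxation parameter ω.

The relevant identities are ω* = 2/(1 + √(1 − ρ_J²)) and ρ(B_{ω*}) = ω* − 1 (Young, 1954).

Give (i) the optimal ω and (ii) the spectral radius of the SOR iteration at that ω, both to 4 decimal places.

spectrum of D⁻¹(L+U) = {cos(kπ/64) : 1≤k≤63}; ρ_J = cos(π/64) = 0.9988.
1 − cos²(π/64) = sin²(π/64) ⇒ √(1−ρ_J²) = sin(π/64) = 0.04907.
[ω*] 2 ÷ (1 + 0.04907) = 2 ÷ 1.04907 = 1.9065.
ρ_SOR = ω* − 1 ≈ 0.9065.

ω* = 1.9065, ρ_SOR = 0.9065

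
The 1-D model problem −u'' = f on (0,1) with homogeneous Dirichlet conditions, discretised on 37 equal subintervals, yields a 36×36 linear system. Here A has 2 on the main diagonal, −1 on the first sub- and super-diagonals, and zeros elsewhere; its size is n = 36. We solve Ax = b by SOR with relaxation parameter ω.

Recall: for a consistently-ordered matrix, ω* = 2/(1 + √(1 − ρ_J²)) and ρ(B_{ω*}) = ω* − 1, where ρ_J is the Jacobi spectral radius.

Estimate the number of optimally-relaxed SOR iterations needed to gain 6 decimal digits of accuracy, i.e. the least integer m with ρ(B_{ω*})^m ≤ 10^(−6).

½·tridiag(1,0,1) at n=36: λ_k = cos(kπ/37); max |λ| at k=1 ⇒ ρ_J = cos(π/37) ≈ 0.9963975.
√(1−ρ_J²) = |sin(π/37)| = 0.0848059
ω* = 2/(1 + 0.0848059) = 2/1.0848059 = 1.8436478.
At ω = 1.8436478 every |λ(B_ω)| = ω−1, so ρ_SOR = 0.8436478.
m ≥ 6·ln10 / (−ln 0.8436478) = 81.258; smallest integer m = 82.

m = 82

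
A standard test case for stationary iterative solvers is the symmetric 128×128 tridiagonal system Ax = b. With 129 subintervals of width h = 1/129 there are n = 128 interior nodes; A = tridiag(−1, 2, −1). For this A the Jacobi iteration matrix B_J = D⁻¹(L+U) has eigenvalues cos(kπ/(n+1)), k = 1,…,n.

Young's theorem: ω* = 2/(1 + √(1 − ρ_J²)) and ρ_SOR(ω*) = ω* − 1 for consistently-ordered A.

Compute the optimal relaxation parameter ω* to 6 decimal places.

½·tridiag(1,0,1) at n=128: λ_k = cos(kπ/129); max |λ| at k=1 ⇒ ρ_J = cos(π/129) ≈ 0.999703.
√(1 − cos²(π/129)) = sin(π/129) ≈ 0.0243510.
ω* = 2 / (1 + 0.0243510) = 2 / 1.0243510 ≈ 1.952456.
ρ_SOR = ω* − 1 = 1.952456 − 1 = 0.952456.

ω* = 1.952456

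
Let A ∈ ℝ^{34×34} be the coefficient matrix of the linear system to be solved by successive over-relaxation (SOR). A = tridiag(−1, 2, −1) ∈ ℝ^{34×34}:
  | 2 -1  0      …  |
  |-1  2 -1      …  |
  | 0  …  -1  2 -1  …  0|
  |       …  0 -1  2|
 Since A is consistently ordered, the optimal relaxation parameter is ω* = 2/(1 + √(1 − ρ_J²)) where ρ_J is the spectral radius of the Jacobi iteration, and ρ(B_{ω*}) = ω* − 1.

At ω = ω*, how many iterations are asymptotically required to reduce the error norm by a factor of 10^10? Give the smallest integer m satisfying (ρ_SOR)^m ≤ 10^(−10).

m = 129

B_J for the 34×34 system has eigenvalues cos(kπ/35); ρ_J = cos(π/35) = 0.9959743.
√(1 − cos²(π/35)) = sin(π/35) ≈ 0.0896393.
ω* = 2 / (1 + 0.0896393) = 2 / 1.0896393 ≈ 1.8354698.
[ρ_SOR] ω* − 1 = 0.8354698.
m ≥ 10·ln10 / (−ln 0.8354698) = 128.092; smallest integer m = 129.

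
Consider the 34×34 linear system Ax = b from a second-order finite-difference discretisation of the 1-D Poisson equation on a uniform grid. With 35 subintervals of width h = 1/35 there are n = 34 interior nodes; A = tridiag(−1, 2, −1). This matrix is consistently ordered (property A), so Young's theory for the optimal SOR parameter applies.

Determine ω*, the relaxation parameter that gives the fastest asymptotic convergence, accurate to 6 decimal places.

ω* = 1.835470

ρ_J = max_k |cos(kπ/35)| = cos(π/35) = 0.995974
√(1−ρ_J²) simplifies to sin(π/35) = 0.0896393.
So ω* = 2/1.0896393 = 1.835470 (Young).
[ρ_SOR] ω* − 1 = 0.835470.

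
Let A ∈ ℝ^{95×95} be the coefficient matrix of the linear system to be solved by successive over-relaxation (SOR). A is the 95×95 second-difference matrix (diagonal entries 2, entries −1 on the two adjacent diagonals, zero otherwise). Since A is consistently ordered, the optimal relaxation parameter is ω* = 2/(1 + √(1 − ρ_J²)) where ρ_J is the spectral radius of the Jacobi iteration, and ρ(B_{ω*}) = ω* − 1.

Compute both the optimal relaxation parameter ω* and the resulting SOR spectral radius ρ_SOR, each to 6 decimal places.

ω* = 1.936635, ρ_SOR = 0.936635

[ρ_J] n=95: ρ(B_J) = cos(π/(n+1)) = cos(π/96) = 0.999465.
1 − cos²(π/96) = sin²(π/96) ⇒ √(1−ρ_J²) = sin(π/96) = 0.0327191.
Young: ω* = 2/(1+√(1−ρ_J²)) = 2/(1+0.0327191) = 2/1.0327191 = 1.936635.
At ω = 1.936635 every |λ(B_ω)| = ω−1, so ρ_SOR = 0.936635.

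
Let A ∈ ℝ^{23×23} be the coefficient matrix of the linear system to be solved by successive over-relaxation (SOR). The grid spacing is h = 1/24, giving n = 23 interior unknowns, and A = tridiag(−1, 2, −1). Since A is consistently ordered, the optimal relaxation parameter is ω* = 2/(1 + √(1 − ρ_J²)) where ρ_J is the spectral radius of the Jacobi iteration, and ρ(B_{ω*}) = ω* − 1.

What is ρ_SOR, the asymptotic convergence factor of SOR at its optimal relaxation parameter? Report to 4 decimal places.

B_J for the 23×23 system has eigenvalues cos(kπ/24); ρ_J = cos(π/24) = 0.9914.
√(1−ρ_J²) = |sin(π/24)| = 0.13053
ω* = 2 / (1 + 0.13053) = 2 / 1.13053 ≈ 1.7691.
ρ_SOR = ω* − 1 = 1.7691 − 1 = 0.7691.

ρ_SOR = 0.7691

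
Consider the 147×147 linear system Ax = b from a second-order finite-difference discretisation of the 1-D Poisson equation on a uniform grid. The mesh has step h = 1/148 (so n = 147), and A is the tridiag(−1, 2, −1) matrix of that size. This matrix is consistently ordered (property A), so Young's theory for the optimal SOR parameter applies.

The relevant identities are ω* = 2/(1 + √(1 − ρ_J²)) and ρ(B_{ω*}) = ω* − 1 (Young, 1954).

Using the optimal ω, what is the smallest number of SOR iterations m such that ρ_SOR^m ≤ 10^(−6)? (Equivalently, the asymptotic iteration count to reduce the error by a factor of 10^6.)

B_J for the 147×147 system has eigenvalues cos(kπ/148); ρ_J = cos(π/148) = 0.9997747.
√(1 − cos²(π/148)) = sin(π/148) ≈ 0.0212254.
So ω* = 2/1.0212254 = 1.9584315 (Young).
[ρ_SOR] ω* − 1 = 0.9584315.
(0.9584315)^m ≤ 10^{−6}  ⇒  m·ln(0.9584315) ≤ −6·ln10  ⇒  m ≥ 325.398  ⇒  m = 326

m = 326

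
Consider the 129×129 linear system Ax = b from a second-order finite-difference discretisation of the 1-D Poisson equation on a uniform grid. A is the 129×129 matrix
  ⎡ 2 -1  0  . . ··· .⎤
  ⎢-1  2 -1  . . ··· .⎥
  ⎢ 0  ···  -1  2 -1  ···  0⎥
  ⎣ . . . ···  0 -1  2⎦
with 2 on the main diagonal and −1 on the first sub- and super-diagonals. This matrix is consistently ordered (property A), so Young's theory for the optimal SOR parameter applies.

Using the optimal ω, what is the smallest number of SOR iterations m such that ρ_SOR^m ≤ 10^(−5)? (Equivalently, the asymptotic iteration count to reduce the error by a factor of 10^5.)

m = 239

B_J for the 129×129 system has eigenvalues cos(kπ/130); ρ_J = cos(π/130) = 0.9997080.
√(1−ρ_J²) = |sin(π/130)| = 0.0241637
So ω* = 2/1.0241637 = 1.9528128 (Young).
and ρ(B_{ω*}) = 1.9528128 − 1 = 0.9528128.
For 5 digits: m = 5·ln10 / (−ln 0.9528128) = 11.5129/0.0483368 = 238.181; round up → m = 239.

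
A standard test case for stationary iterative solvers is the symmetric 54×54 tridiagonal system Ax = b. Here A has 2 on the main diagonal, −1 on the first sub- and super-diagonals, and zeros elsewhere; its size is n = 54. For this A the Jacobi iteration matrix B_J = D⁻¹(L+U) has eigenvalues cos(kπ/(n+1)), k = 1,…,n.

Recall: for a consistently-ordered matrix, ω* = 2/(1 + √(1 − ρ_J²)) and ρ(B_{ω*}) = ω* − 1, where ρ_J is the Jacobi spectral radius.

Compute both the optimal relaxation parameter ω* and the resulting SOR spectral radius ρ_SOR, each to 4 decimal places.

ω* = 1.8920, ρ_SOR = 0.8920

B_J for the 54×54 system has eigenvalues cos(kπ/55); ρ_J = cos(π/55) = 0.9984.
root = sin(π/55) = 0.05709  (since 1−cos² = sin²).
ω* = 2 / (1 + 0.05709) = 2 / 1.05709 ≈ 1.8920.
ρ_SOR = ω* − 1 = 1.8920 − 1 = 0.8920.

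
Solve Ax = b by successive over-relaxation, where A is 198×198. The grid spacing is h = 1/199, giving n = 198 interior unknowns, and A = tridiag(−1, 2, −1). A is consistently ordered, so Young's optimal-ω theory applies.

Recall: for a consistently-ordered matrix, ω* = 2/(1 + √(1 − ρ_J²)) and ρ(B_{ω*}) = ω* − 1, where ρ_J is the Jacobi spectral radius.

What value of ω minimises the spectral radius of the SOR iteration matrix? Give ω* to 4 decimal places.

ω* = 1.9689

n=198: λ(B_J) = 1 − λ(A)/2 = cos(kπ/199); k=1 gives ρ_J = 0.9999.
√(1 − cos²(π/199)) = sin(π/199) ≈ 0.01579.
Then 2/(1+√(1−ρ_J²)) = 2/(1+0.01579); ω* = 2/1.01579 = 1.9689.
ρ(B_{ω*}) = ω*−1 = 0.9689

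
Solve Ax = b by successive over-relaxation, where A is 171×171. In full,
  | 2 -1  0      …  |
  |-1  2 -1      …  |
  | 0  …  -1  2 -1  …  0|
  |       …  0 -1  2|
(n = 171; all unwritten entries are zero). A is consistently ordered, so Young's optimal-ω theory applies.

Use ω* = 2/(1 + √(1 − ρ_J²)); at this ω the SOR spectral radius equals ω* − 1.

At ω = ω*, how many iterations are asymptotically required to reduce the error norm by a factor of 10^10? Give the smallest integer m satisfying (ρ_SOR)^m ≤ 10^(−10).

B_J for the 171×171 system has eigenvalues cos(kπ/172); ρ_J = cos(π/172) = 0.9998332.
√(1 − cos²(π/172)) = sin(π/172) ≈ 0.0182641.
ω* = 2/(1+0.0182641) = 1.9641270
Hence ρ(B_{ω*}) = 1.9641270 − 1 = 0.9641270.
(0.9641270)^m ≤ 10^{−10}  ⇒  m·ln(0.9641270) ≤ −10·ln10  ⇒  m ≥ 630.289  ⇒  m = 631

m = 631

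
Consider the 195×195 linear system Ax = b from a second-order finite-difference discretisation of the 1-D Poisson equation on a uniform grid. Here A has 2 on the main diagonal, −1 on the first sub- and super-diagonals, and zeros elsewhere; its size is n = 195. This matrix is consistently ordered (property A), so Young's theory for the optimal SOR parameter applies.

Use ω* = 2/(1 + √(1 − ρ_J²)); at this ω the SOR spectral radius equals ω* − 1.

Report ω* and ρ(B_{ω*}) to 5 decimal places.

B_J for the 195×195 system has eigenvalues cos(kπ/196); ρ_J = cos(π/196) = 0.99987.
√(1−ρ_J²) = |sin(π/196)| = 0.016028
So ω* = 2/1.016028 = 1.96845 (Young).
ρ(B_{ω*}) = ω*−1 = 0.96845

ω* = 1.96845, ρ_SOR = 0.96845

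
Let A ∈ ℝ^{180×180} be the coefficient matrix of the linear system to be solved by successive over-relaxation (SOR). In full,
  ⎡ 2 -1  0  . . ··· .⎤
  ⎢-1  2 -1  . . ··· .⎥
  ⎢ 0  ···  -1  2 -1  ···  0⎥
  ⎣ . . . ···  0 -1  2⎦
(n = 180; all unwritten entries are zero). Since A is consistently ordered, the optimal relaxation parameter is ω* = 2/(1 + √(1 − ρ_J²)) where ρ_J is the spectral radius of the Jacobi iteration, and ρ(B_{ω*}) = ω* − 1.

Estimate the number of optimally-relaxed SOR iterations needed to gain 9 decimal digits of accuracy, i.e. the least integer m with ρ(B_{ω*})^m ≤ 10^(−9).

m = 597

spectrum of D⁻¹(L+U) = {cos(kπ/181) : 1≤k≤180}; ρ_J = cos(π/181) = 0.9998494.
√(1−ρ_J²) simplifies to sin(π/181) = 0.0173560.
Young: ω* = 2/(1+√(1−ρ_J²)) = 2/(1+0.0173560) = 2/1.0173560 = 1.9658802.
ρ_SOR = ω* − 1 ≈ 0.9658802.
9·ln10 = 20.7233; −ln(0.9658802) = 0.0347155; m = ⌈20.7233/0.0347155⌉ = ⌈596.947⌉ = 597.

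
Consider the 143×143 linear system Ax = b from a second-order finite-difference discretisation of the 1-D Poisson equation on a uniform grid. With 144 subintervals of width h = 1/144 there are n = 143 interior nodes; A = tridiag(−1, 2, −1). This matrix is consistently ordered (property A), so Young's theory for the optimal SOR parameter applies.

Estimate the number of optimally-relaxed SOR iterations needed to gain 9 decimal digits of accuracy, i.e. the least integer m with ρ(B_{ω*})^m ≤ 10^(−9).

With n=143, ρ(Jacobi) = cos(π/144) = 0.9997620.
√(1−ρ_J²) = |sin(π/144)| = 0.0218149
Then 2/(1+√(1−ρ_J²)) = 2/(1+0.0218149); ω* = 2/1.0218149 = 1.9573017.
ρ_SOR = ω* − 1 ≈ 0.9573017.
ρ_SOR^m ≤ 10^(−9) ⇔ m ≥ 9·ln10/(−ln 0.9573017) = 20.7233/0.0436367 = 474.905; m = ⌈474.905⌉ = 475.

m = 475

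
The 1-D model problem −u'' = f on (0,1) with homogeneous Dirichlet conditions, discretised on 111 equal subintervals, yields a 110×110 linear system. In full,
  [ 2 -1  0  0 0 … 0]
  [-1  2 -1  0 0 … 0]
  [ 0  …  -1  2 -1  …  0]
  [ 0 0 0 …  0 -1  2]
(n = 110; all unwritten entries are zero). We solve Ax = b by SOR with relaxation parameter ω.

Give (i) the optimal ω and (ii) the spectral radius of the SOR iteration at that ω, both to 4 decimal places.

B_J for the 110×110 system has eigenvalues cos(kπ/111); ρ_J = cos(π/111) = 0.9996.
√(1−ρ_J²) simplifies to sin(π/111) = 0.02830.
ω* = 2/(1+0.02830) = 1.9450
ρ_SOR = ω* − 1 ≈ 0.9450.

ω* = 1.9450, ρ_SOR = 0.9450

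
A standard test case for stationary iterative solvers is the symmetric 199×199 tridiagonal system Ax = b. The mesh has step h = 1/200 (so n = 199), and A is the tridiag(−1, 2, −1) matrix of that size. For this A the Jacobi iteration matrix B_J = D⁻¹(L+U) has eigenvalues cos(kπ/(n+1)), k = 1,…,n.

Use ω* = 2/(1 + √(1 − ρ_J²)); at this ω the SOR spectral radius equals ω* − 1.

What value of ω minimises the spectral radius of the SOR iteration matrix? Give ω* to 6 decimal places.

With n=199, ρ(Jacobi) = cos(π/200) = 0.999877.
root = sin(π/200) = 0.0157073  (since 1−cos² = sin²).
Young: ω* = 2/(1+√(1−ρ_J²)) = 2/(1+0.0157073) = 2/1.0157073 = 1.969071.
ρ(B_{ω*}) = ω*−1 = 0.969071

ω* = 1.969071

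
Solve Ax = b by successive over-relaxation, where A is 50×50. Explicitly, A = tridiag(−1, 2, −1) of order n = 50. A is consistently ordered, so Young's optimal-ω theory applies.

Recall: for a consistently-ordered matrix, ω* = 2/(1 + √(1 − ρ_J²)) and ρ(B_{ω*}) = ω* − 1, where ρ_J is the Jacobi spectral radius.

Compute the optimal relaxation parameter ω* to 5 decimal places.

ω* = 1.88402

½·tridiag(1,0,1) at n=50: λ_k = cos(kπ/51); max |λ| at k=1 ⇒ ρ_J = cos(π/51) ≈ 0.99810.
root = sin(π/51) = 0.061561  (since 1−cos² = sin²).
ω* = 2/(1+0.061561) = 1.88402
ρ_SOR = ω* − 1 ≈ 0.88402.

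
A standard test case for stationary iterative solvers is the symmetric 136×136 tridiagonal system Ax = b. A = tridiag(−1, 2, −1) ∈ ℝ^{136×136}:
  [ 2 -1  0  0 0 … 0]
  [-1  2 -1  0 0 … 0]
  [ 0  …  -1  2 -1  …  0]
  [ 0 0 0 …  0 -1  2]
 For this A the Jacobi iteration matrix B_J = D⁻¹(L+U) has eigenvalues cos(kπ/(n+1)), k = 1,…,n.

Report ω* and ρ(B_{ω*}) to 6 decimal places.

ω* = 1.955169, ρ_SOR = 0.955169

n=136: λ(B_J) = 1 − λ(A)/2 = cos(kπ/137); k=1 gives ρ_J = 0.999737.
√(1−ρ_J²) = |sin(π/137)| = 0.0229293
ω* = 2/(1 + 0.0229293) = 2/1.0229293 = 1.955169.
ρ_SOR = ω* − 1 ≈ 0.955169.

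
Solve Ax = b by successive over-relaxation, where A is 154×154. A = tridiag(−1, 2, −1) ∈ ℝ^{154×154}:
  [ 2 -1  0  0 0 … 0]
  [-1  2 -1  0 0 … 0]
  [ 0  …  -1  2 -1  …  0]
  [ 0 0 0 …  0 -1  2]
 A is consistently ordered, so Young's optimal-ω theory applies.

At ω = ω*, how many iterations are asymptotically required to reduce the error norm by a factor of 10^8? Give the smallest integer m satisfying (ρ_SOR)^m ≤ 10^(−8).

m = 455

ρ_J = max_k |cos(kπ/155)| = cos(π/155) = 0.9997946
√(1 − cos²(π/155)) = sin(π/155) ≈ 0.0202670.
Young: ω* = 2/(1+√(1−ρ_J²)) = 2/(1+0.0202670) = 2/1.0202670 = 1.9602712.
ρ_SOR = ω* − 1 ≈ 0.9602712.
ρ_SOR^m ≤ 10^(−8) ⇔ m ≥ 8·ln10/(−ln 0.9602712) = 18.4207/0.0405395 = 454.389; m = ⌈454.389⌉ = 455.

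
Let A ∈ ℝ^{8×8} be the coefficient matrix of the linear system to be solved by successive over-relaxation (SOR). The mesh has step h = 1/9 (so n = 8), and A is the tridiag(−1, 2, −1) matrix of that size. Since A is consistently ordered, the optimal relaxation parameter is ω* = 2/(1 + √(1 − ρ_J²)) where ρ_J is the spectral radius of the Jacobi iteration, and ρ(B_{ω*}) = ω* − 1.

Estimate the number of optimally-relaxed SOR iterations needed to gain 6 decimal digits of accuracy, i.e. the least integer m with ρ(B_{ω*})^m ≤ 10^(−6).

m = 20

B_J for the 8×8 system has eigenvalues cos(kπ/9); ρ_J = cos(π/9) = 0.9396926.
√(1 − cos²(π/9)) = sin(π/9) ≈ 0.3420201.
ω* = 2 / (1 + 0.3420201) = 2 / 1.3420201 ≈ 1.4902906.
and ρ(B_{ω*}) = 1.4902906 − 1 = 0.4902906.
m ≥ 6·ln10 / (−ln 0.4902906) = 19.383; smallest integer m = 20.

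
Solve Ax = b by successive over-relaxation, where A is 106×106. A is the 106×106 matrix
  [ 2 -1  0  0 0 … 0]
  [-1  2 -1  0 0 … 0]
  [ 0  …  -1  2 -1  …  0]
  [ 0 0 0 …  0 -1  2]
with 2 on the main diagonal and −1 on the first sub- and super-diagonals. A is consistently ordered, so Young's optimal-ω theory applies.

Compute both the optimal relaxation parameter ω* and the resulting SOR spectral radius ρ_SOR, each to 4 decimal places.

ω* = 1.9430, ρ_SOR = 0.9430

ρ_J = max_k |cos(kπ/107)| = cos(π/107) = 0.9996
√(1−ρ_J²) simplifies to sin(π/107) = 0.02936.
Young: ω* = 2/(1+√(1−ρ_J²)) = 2/(1+0.02936) = 2/1.02936 = 1.9430.
At ω = 1.9430 every |λ(B_ω)| = ω−1, so ρ_SOR = 0.9430.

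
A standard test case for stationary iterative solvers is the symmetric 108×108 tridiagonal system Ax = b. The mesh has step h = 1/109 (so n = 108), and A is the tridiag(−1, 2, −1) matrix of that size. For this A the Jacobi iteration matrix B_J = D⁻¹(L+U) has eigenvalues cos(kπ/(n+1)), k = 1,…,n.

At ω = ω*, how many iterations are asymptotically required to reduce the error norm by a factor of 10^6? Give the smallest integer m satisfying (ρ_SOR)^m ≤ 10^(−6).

m = 240

spectrum of D⁻¹(L+U) = {cos(kπ/109) : 1≤k≤108}; ρ_J = cos(π/109) = 0.9995847.
root = sin(π/109) = 0.0288180  (since 1−cos² = sin²).
So ω* = 2/1.0288180 = 1.9439784 (Young).
At ω = 1.9439784 every |λ(B_ω)| = ω−1, so ρ_SOR = 0.9439784.
m ≥ 6·ln10 / (−ln 0.9439784) = 239.636; smallest integer m = 240.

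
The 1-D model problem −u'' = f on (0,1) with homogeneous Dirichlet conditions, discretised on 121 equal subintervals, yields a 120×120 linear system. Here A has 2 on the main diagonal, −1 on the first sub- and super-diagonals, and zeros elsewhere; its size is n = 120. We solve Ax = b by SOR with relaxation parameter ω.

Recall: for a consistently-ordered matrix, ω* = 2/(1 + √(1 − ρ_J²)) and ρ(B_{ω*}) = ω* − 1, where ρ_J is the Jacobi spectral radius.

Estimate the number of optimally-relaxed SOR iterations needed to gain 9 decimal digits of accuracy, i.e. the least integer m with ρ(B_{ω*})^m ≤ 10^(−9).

m = 400

½·tridiag(1,0,1) at n=120: λ_k = cos(kπ/121); max |λ| at k=1 ⇒ ρ_J = cos(π/121) ≈ 0.9996630.
root = sin(π/121) = 0.0259607  (since 1−cos² = sin²).
ω* = 2 / (1 + 0.0259607) = 2 / 1.0259607 ≈ 1.9493924.
Hence ρ(B_{ω*}) = 1.9493924 − 1 = 0.9493924.
For 9 digits: m = 9·ln10 / (−ln 0.9493924) = 20.7233/0.0519331 = 399.038; round up → m = 400.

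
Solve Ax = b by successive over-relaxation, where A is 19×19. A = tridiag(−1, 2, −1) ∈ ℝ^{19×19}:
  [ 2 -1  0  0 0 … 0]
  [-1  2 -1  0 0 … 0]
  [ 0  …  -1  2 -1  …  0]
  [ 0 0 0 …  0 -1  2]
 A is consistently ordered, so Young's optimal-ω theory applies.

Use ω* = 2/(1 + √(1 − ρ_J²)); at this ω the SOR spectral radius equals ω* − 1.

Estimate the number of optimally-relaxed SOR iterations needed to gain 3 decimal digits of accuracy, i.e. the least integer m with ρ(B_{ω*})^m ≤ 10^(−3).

ρ_J = max_k |cos(kπ/20)| = cos(π/20) = 0.9876883
root = sin(π/20) = 0.1564345  (since 1−cos² = sin²).
So ω* = 2/1.1564345 = 1.7294538 (Young).
ρ_SOR = ω* − 1 ≈ 0.7294538.
3·ln10 = 6.90776; −ln(0.7294538) = 0.315459; m = ⌈6.90776/0.315459⌉ = ⌈21.897⌉ = 22.

m = 22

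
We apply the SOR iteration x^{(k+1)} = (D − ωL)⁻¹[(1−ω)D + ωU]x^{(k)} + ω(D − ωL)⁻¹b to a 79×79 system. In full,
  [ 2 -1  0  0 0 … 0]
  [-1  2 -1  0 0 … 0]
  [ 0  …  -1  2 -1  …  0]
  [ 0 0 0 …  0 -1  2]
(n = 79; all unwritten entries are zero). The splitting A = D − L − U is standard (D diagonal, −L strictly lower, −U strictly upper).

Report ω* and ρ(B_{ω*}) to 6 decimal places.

ρ_J = max_k |cos(kπ/80)| = cos(π/80) = 0.999229
√(1−ρ_J²) = |sin(π/80)| = 0.0392598
Young: ω* = 2/(1+√(1−ρ_J²)) = 2/(1+0.0392598) = 2/1.0392598 = 1.924447.
ρ(B_{ω*}) = ω*−1 = 0.924447

ω* = 1.924447, ρ_SOR = 0.924447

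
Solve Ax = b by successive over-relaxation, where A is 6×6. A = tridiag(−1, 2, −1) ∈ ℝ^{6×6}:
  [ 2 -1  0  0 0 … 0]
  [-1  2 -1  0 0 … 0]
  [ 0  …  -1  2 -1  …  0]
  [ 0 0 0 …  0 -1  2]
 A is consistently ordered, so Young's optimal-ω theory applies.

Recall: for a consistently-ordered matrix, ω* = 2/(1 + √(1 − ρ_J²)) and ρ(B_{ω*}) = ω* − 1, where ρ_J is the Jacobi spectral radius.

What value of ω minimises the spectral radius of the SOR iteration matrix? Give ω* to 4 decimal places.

ω* = 1.3948

ρ_J = max_k |cos(kπ/7)| = cos(π/7) = 0.9010
√(1 − cos²(π/7)) = sin(π/7) ≈ 0.43388.
Then 2/(1+√(1−ρ_J²)) = 2/(1+0.43388); ω* = 2/1.43388 = 1.3948.
[ρ_SOR] ω* − 1 = 0.3948.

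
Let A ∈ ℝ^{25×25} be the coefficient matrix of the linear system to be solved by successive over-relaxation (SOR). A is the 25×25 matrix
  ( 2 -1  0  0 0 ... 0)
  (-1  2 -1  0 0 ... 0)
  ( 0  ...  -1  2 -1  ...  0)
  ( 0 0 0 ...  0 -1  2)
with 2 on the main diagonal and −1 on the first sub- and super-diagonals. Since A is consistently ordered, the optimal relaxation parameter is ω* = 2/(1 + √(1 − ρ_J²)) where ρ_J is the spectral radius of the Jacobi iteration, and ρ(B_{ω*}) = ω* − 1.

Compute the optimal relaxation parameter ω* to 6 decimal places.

ω* = 1.784859

With n=25, ρ(Jacobi) = cos(π/26) = 0.992709.
√(1−ρ_J²) simplifies to sin(π/26) = 0.1205367.
So ω* = 2/1.1205367 = 1.784859 (Young).
ρ_SOR = ω* − 1 = 1.784859 − 1 = 0.784859.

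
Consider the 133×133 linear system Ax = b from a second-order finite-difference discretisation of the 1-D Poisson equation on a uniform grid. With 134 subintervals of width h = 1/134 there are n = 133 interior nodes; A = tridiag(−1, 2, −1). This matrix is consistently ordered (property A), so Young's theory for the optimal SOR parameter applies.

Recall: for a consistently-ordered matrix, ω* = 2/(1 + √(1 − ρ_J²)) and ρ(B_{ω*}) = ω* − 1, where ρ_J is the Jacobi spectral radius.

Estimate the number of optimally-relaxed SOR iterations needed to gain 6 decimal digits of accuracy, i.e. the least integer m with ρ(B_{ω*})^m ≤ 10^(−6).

B_J for the 133×133 system has eigenvalues cos(kπ/134); ρ_J = cos(π/134) = 0.9997252.
√(1−ρ_J²) = |sin(π/134)| = 0.0234426
So ω* = 2/1.0234426 = 1.9541887 (Young).
Hence ρ(B_{ω*}) = 1.9541887 − 1 = 0.9541887.
For 6 digits: m = 6·ln10 / (−ln 0.9541887) = 13.8155/0.0468938 = 294.613; round up → m = 295.

m = 295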